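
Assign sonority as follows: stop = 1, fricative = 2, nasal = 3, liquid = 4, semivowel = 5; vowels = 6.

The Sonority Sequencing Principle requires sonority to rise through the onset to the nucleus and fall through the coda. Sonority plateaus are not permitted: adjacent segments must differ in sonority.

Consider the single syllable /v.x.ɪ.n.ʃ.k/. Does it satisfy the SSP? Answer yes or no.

no

Onset: /v/ is a fricative (sonority 2), /x/ is a fricative (sonority 2); then the nucleus /ɪ/ (sonority 6).
Onset profile 2-2-6 — does not strictly rise throughout.
Coda: /n/ is a nasal (sonority 3), /ʃ/ is a fricative (sonority 2), /k/ is a stop (sonority 1).
Coda profile 6-3-2-1 — falls from the nucleus.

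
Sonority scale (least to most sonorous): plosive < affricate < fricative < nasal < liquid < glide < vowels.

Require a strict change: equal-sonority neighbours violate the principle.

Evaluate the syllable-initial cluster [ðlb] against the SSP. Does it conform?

/ð/ — fricative, sonority 3.
/l/ — liquid, sonority 5.
/b/ — plosive, sonority 1.
The profile is 3-5-1. Between /l/ (5) and /b/ (1) sonority does not rise, so the cluster violates the SSP.

no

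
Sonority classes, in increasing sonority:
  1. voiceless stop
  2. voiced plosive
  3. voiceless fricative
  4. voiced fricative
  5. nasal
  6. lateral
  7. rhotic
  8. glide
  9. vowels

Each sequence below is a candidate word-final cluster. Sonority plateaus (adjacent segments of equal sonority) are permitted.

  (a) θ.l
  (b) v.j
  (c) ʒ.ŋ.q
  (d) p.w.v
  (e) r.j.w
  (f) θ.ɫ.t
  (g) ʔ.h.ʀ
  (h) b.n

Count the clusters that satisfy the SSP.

(a) θ.l: profile 3-6 — violates.
(b) v.j: profile 4-8 — violates.
(c) ʒ.ŋ.q: profile 4-5-1 — violates.
(d) p.w.v: profile 1-8-4 — violates.
(e) r.j.w: profile 7-8-8 — violates.
(f) θ.ɫ.t: profile 3-6-1 — violates.
(g) ʔ.h.ʀ: profile 1-3-7 — violates.
(h) b.n: profile 2-5 — violates.

0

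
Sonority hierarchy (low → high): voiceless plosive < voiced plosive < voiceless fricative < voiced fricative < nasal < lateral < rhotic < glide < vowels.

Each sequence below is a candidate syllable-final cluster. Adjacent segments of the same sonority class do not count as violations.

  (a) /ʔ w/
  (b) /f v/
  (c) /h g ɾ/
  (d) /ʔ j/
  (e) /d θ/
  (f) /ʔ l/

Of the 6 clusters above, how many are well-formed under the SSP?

(a) sonority 1-8: ill-formed.
(b) sonority 3-4: ill-formed.
(c) sonority 3-2-7: ill-formed.
(d) sonority 1-8: ill-formed.
(e) sonority 2-3: ill-formed.
(f) sonority 1-6: ill-formed.

0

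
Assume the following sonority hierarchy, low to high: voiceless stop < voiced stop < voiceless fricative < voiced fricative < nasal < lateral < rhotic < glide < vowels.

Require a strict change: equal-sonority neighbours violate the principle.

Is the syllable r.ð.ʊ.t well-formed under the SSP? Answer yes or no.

Onset: /r/ is a rhotic (sonority 7), /ð/ is a voiced fricative (sonority 4); then the nucleus /ʊ/ (sonority 9).
Onset profile 7-4-9 — does not strictly rise throughout.
Coda: /t/ is a voiceless stop (sonority 1).
Coda profile 9-1 — falls from the nucleus.

no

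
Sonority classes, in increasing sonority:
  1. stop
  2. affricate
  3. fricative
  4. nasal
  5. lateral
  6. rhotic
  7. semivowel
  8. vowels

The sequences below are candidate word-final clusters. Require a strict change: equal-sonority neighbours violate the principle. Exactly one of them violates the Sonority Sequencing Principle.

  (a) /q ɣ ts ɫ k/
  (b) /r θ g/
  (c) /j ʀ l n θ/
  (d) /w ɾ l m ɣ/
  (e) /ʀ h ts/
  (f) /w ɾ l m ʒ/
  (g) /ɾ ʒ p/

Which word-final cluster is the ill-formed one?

a

(a) /q ɣ ts ɫ k/: profile 1-3-2-5-1 — violates.
(b) /r θ g/: profile 6-3-1 — obeys.
(c) /j ʀ l n θ/: profile 7-6-5-4-3 — obeys.
(d) /w ɾ l m ɣ/: profile 7-6-5-4-3 — obeys.
(e) /ʀ h ts/: profile 6-3-2 — obeys.
(f) /w ɾ l m ʒ/: profile 7-6-5-4-3 — obeys.
(g) /ɾ ʒ p/: profile 6-3-1 — obeys.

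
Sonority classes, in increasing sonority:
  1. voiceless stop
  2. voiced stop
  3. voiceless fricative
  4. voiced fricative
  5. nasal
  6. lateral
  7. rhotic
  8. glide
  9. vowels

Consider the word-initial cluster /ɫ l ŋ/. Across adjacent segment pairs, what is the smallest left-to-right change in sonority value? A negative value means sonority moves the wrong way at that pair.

-1

/ɫ/: lateral = 6.
/l/: lateral = 6.
/ŋ/: nasal = 5.
/ɫ/→/l/: change +0.
/l/→/ŋ/: change -1.
Minimum = -1.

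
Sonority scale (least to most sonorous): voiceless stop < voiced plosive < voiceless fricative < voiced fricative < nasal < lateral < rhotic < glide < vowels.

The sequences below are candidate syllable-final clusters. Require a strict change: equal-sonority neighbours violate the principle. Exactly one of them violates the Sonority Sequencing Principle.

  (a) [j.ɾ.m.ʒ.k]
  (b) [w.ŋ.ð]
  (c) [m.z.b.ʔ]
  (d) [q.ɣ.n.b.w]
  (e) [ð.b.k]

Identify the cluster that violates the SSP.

d

(a) [j.ɾ.m.ʒ.k]: profile 8-7-5-4-1 — obeys.
(b) [w.ŋ.ð]: profile 8-5-4 — obeys.
(c) [m.z.b.ʔ]: profile 5-4-2-1 — obeys.
(d) [q.ɣ.n.b.w]: profile 1-4-5-2-8 — violates.
(e) [ð.b.k]: profile 4-2-1 — obeys.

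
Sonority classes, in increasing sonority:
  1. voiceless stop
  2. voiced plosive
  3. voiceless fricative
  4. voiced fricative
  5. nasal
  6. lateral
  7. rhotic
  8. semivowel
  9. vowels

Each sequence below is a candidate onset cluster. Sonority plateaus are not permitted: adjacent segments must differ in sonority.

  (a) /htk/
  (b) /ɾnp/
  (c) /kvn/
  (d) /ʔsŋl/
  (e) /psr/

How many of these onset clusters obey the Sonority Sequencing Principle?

3

(a) /htk/: profile 3-1-1 — violates.
(b) /ɾnp/: profile 7-5-1 — violates.
(c) /kvn/: profile 1-4-5 — obeys.
(d) /ʔsŋl/: profile 1-3-5-6 — obeys.
(e) /psr/: profile 1-3-7 — obeys.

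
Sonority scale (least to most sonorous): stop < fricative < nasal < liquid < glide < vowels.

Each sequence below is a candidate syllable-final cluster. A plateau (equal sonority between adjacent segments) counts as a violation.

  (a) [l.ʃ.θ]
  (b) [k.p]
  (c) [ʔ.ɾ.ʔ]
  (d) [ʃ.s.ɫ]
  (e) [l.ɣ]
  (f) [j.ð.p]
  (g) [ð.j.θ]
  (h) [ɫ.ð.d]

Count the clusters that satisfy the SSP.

(a) 4-2-2 → violates
(b) 1-1 → violates
(c) 1-4-1 → violates
(d) 2-2-4 → violates
(e) 4-2 → obeys
(f) 5-2-1 → obeys
(g) 2-5-2 → violates
(h) 4-2-1 → obeys

3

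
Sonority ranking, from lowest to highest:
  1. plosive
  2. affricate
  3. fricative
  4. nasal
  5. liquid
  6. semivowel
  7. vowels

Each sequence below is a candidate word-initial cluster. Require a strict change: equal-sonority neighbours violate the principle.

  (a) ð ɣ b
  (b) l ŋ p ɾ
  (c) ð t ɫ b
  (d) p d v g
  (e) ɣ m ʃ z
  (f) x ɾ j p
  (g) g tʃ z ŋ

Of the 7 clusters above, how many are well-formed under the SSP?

(a) sonority 3-3-1: ill-formed.
(b) sonority 5-4-1-5: ill-formed.
(c) sonority 3-1-5-1: ill-formed.
(d) sonority 1-1-3-1: ill-formed.
(e) sonority 3-4-3-3: ill-formed.
(f) sonority 3-5-6-1: ill-formed.
(g) sonority 1-2-3-4: well-formed.

1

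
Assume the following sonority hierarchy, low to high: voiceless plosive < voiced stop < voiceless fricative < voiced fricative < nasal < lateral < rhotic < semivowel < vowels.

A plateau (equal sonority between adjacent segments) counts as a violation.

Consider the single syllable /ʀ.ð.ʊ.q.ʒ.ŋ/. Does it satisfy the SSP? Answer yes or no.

Onset: /ʀ/ is a rhotic (sonority 7), /ð/ is a voiced fricative (sonority 4); then the nucleus /ʊ/ (sonority 9).
Onset profile 7-4-9 — does not strictly rise throughout.
Coda: /q/ is a voiceless plosive (sonority 1), /ʒ/ is a voiced fricative (sonority 4), /ŋ/ is a nasal (sonority 5).
Coda profile 9-1-4-5 — does not strictly fall throughout.

no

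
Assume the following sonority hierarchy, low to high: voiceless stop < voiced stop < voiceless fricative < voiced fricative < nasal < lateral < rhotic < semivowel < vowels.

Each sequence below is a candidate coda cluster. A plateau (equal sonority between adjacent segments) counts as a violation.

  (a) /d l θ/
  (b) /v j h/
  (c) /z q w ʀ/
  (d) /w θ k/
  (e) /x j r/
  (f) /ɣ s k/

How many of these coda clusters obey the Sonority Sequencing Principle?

2

(a) 2-6-3 → violates
(b) 4-8-3 → violates
(c) 4-1-8-7 → violates
(d) 8-3-1 → obeys
(e) 3-8-7 → violates
(f) 4-3-1 → obeys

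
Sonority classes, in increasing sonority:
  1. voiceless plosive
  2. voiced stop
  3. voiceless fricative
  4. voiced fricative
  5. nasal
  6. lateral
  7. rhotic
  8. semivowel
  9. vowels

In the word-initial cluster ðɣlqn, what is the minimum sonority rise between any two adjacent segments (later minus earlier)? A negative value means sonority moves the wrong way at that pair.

/ð/: voiced fricative = 4.
/ɣ/: voiced fricative = 4.
/l/: lateral = 6.
/q/: voiceless plosive = 1.
/n/: nasal = 5.
/ð/→/ɣ/: change +0.
/ɣ/→/l/: change +2.
/l/→/q/: change -5.
/q/→/n/: change +4.
Minimum = -5.

-5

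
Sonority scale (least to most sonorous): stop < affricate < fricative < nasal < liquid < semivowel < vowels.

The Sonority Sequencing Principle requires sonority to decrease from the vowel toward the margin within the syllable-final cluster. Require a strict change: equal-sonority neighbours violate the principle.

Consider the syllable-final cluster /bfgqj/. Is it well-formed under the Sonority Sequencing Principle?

/b/ — stop, sonority 1.
/f/ — fricative, sonority 3.
/g/ — stop, sonority 1.
/q/ — stop, sonority 1.
/j/ — semivowel, sonority 6.
The profile is 1-3-1-1-6. Between /b/ (1) and /f/ (3) sonority does not fall, so the cluster violates the SSP.

no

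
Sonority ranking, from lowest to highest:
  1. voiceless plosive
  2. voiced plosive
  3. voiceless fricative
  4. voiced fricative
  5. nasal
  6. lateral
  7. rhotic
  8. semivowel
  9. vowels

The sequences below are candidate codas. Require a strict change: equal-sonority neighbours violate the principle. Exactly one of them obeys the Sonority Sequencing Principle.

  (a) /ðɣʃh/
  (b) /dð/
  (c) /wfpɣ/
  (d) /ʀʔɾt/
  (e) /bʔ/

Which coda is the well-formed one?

(a) /ðɣʃh/: profile 4-4-3-3 — violates.
(b) /dð/: profile 2-4 — violates.
(c) /wfpɣ/: profile 8-3-1-4 — violates.
(d) /ʀʔɾt/: profile 7-1-7-1 — violates.
(e) /bʔ/: profile 2-1 — obeys.

e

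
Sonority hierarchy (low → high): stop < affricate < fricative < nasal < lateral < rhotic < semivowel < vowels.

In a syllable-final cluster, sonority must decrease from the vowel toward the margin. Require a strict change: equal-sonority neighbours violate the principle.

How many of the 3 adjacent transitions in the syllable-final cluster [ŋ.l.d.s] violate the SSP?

/ŋ/: nasal = 4.
/l/: lateral = 5.
/d/: stop = 1.
/s/: fricative = 3.
/ŋ/→/l/: 4→5 (does not fall) — violation.
/l/→/d/: 5→1 (falls) — ok.
/d/→/s/: 1→3 (does not fall) — violation.

2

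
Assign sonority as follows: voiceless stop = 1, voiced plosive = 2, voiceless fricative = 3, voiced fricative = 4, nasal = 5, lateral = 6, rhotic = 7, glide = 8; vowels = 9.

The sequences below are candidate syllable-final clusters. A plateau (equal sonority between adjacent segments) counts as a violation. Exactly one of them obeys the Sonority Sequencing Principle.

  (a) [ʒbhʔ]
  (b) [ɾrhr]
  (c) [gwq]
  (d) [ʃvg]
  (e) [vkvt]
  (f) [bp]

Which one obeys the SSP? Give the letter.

f

(a) sonority 4-2-3-1: ill-formed.
(b) sonority 7-7-3-7: ill-formed.
(c) sonority 2-8-1: ill-formed.
(d) sonority 3-4-2: ill-formed.
(e) sonority 4-1-4-1: ill-formed.
(f) sonority 2-1: well-formed.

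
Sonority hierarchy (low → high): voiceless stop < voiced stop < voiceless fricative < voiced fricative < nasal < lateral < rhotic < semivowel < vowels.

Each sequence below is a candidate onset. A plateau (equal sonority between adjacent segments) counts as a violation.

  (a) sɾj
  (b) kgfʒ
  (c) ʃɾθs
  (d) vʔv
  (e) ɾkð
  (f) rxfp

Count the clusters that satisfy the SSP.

2

(a) 3-7-8 → obeys
(b) 1-2-3-4 → obeys
(c) 3-7-3-3 → violates
(d) 4-1-4 → violates
(e) 7-1-4 → violates
(f) 7-3-3-1 → violates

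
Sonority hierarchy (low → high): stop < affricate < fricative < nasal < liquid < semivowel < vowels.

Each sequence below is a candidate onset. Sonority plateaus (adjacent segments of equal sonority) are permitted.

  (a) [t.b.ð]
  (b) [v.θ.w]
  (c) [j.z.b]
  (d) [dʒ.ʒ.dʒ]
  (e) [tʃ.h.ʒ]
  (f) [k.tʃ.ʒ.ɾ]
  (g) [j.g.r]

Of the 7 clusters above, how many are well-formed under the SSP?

4

(a) [t.b.ð]: profile 1-1-3 — obeys.
(b) [v.θ.w]: profile 3-3-6 — obeys.
(c) [j.z.b]: profile 6-3-1 — violates.
(d) [dʒ.ʒ.dʒ]: profile 2-3-2 — violates.
(e) [tʃ.h.ʒ]: profile 2-3-3 — obeys.
(f) [k.tʃ.ʒ.ɾ]: profile 1-2-3-5 — obeys.
(g) [j.g.r]: profile 6-1-5 — violates.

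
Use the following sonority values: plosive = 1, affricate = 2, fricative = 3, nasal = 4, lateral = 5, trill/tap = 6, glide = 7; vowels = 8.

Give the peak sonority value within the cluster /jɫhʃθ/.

7

/j/ — glide, sonority 7.
/ɫ/ — lateral, sonority 5.
/h/ — fricative, sonority 3.
/ʃ/ — fricative, sonority 3.
/θ/ — fricative, sonority 3.
The maximum is 7.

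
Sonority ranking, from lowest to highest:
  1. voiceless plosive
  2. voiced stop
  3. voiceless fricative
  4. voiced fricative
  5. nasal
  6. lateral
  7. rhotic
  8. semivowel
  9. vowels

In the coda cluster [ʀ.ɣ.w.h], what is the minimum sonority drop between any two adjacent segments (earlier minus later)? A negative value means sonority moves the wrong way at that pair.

-4

/ʀ/ — rhotic, sonority 7.
/ɣ/ — voiced fricative, sonority 4.
/w/ — semivowel, sonority 8.
/h/ — voiceless fricative, sonority 3.
/ʀ/→/ɣ/: change +3.
/ɣ/→/w/: change -4.
/w/→/h/: change +5.
Minimum = -4.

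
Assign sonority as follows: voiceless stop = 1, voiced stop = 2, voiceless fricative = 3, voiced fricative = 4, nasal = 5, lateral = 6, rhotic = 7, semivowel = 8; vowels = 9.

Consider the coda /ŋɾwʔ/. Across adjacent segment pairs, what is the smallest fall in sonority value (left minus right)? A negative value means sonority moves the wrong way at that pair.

-2

/ŋ/ — nasal, sonority 5.
/ɾ/ — rhotic, sonority 7.
/w/ — semivowel, sonority 8.
/ʔ/ — voiceless stop, sonority 1.
/ŋ/→/ɾ/: change -2.
/ɾ/→/w/: change -1.
/w/→/ʔ/: change +7.
Minimum = -2.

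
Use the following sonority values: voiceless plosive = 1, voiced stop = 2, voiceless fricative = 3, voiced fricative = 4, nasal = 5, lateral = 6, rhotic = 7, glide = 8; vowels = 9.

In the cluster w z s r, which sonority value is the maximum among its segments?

8

/w/ is a glide (sonority 8).
/z/ is a voiced fricative (sonority 4).
/s/ is a voiceless fricative (sonority 3).
/r/ is a rhotic (sonority 7).
The maximum is 8.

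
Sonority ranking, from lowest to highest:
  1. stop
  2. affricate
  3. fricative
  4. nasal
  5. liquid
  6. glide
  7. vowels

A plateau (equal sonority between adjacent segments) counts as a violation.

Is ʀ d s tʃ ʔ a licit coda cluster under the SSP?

no

/ʀ/ — liquid, sonority 5.
/d/ — stop, sonority 1.
/s/ — fricative, sonority 3.
/tʃ/ — affricate, sonority 2.
/ʔ/ — stop, sonority 1.
The profile is 5-1-3-2-1. Between /d/ (1) and /s/ (3) sonority does not fall, so the cluster violates the SSP.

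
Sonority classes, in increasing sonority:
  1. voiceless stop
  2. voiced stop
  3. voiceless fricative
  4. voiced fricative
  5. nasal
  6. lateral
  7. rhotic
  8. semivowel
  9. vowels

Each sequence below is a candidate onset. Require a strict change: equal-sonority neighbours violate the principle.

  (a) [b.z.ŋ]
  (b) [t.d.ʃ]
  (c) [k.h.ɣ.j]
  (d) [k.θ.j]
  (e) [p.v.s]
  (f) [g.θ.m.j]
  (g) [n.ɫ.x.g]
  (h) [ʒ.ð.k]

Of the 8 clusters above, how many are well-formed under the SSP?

(a) sonority 2-4-5: well-formed.
(b) sonority 1-2-3: well-formed.
(c) sonority 1-3-4-8: well-formed.
(d) sonority 1-3-8: well-formed.
(e) sonority 1-4-3: ill-formed.
(f) sonority 2-3-5-8: well-formed.
(g) sonority 5-6-3-2: ill-formed.
(h) sonority 4-4-1: ill-formed.

5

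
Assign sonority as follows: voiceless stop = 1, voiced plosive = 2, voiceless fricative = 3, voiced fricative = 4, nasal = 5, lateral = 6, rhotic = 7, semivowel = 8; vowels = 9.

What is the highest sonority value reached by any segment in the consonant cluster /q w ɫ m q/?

/q/: voiceless stop = 1.
/w/: semivowel = 8.
/ɫ/: lateral = 6.
/m/: nasal = 5.
/q/: voiceless stop = 1.
The maximum is 8.

8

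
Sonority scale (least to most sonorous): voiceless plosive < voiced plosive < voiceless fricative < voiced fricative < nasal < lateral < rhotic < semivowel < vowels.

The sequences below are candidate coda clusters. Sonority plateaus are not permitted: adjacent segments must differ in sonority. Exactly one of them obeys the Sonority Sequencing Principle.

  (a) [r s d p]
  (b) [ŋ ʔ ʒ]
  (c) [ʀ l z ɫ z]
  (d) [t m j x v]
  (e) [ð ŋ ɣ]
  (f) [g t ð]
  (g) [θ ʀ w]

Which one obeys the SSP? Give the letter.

a

(a) sonority 7-3-2-1: well-formed.
(b) sonority 5-1-4: ill-formed.
(c) sonority 7-6-4-6-4: ill-formed.
(d) sonority 1-5-8-3-4: ill-formed.
(e) sonority 4-5-4: ill-formed.
(f) sonority 2-1-4: ill-formed.
(g) sonority 3-7-8: ill-formed.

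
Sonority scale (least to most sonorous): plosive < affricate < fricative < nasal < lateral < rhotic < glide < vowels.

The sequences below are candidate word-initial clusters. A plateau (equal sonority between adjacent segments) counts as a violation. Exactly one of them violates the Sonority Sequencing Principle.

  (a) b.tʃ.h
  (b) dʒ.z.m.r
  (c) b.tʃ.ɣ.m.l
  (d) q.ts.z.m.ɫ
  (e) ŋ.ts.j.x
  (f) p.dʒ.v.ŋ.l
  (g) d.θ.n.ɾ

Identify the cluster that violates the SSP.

(a) 1-2-3 → obeys
(b) 2-3-4-6 → obeys
(c) 1-2-3-4-5 → obeys
(d) 1-2-3-4-5 → obeys
(e) 4-2-7-3 → violates
(f) 1-2-3-4-5 → obeys
(g) 1-3-4-6 → obeys

e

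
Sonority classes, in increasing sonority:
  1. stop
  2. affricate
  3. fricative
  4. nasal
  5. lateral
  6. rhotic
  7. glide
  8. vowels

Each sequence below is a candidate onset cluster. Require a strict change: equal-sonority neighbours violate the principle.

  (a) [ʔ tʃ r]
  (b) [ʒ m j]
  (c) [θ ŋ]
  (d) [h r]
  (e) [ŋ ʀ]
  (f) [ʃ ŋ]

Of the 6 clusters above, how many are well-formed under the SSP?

(a) 1-2-6 → obeys
(b) 3-4-7 → obeys
(c) 3-4 → obeys
(d) 3-6 → obeys
(e) 4-6 → obeys
(f) 3-4 → obeys

6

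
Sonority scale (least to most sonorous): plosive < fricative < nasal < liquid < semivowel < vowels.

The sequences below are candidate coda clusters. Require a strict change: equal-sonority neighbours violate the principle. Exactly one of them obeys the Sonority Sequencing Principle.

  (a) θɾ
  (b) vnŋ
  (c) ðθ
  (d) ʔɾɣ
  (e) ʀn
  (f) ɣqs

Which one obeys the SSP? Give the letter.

(a) 2-4 → violates
(b) 2-3-3 → violates
(c) 2-2 → violates
(d) 1-4-2 → violates
(e) 4-3 → obeys
(f) 2-1-2 → violates

e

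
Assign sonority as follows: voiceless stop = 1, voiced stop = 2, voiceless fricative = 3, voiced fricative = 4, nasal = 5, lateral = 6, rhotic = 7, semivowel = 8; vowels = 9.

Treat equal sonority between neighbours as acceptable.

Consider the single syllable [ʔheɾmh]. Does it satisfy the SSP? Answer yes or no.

Onset: /ʔ/ is a voiceless stop (sonority 1), /h/ is a voiceless fricative (sonority 3); then the nucleus /e/ (sonority 9).
Onset profile 1-3-9 — rises to the nucleus.
Coda: /ɾ/ is a rhotic (sonority 7), /m/ is a nasal (sonority 5), /h/ is a voiceless fricative (sonority 3).
Coda profile 9-7-5-3 — falls from the nucleus.

yes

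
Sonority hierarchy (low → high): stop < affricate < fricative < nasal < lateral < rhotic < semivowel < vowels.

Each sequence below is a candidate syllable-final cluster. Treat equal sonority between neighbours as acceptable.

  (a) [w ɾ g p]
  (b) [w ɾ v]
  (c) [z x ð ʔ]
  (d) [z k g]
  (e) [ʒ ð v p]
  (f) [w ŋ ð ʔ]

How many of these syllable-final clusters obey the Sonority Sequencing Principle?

6

(a) 7-6-1-1 → obeys
(b) 7-6-3 → obeys
(c) 3-3-3-1 → obeys
(d) 3-1-1 → obeys
(e) 3-3-3-1 → obeys
(f) 7-4-3-1 → obeys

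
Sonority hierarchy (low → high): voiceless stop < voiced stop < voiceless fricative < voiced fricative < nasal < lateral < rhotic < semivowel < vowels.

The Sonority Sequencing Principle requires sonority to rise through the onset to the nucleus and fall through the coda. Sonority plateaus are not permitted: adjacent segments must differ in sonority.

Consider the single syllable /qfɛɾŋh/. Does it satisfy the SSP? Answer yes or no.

yes

Onset: /q/ is a voiceless stop (sonority 1), /f/ is a voiceless fricative (sonority 3); then the nucleus /ɛ/ (sonority 9).
Onset profile 1-3-9 — rises to the nucleus.
Coda: /ɾ/ is a rhotic (sonority 7), /ŋ/ is a nasal (sonority 5), /h/ is a voiceless fricative (sonority 3).
Coda profile 9-7-5-3 — falls from the nucleus.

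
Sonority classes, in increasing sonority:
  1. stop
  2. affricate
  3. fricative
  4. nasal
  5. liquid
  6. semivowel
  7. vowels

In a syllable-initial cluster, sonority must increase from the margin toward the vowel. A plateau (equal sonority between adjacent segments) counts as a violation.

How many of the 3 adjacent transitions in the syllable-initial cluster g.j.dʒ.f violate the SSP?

/g/ is a stop (sonority 1).
/j/ is a semivowel (sonority 6).
/dʒ/ is an affricate (sonority 2).
/f/ is a fricative (sonority 3).
/g/→/j/: 1→6 (rises) — ok.
/j/→/dʒ/: 6→2 (does not rise) — violation.
/dʒ/→/f/: 2→3 (rises) — ok.

1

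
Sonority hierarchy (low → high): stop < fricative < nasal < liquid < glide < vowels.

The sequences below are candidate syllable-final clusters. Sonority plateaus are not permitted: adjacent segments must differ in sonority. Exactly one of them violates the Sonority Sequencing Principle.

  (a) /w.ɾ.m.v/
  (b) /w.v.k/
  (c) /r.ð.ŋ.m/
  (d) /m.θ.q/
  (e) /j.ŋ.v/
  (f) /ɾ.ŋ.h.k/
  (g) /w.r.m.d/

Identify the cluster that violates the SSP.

c

(a) 5-4-3-2 → obeys
(b) 5-2-1 → obeys
(c) 4-2-3-3 → violates
(d) 3-2-1 → obeys
(e) 5-3-2 → obeys
(f) 4-3-2-1 → obeys
(g) 5-4-3-1 → obeys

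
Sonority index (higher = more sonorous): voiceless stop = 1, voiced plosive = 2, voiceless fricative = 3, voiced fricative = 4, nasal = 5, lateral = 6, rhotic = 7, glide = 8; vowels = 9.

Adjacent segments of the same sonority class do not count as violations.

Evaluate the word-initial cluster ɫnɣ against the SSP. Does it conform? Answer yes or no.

/ɫ/ — lateral, sonority 6.
/n/ — nasal, sonority 5.
/ɣ/ — voiced fricative, sonority 4.
The profile is 6-5-4. Between /ɫ/ (6) and /n/ (5) sonority does not rise, so the cluster violates the SSP.

no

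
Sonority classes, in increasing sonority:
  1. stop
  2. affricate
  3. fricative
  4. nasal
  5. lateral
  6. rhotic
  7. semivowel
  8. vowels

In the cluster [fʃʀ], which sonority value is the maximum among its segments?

6

/f/ is a fricative (sonority 3).
/ʃ/ is a fricative (sonority 3).
/ʀ/ is a rhotic (sonority 6).
The maximum is 6.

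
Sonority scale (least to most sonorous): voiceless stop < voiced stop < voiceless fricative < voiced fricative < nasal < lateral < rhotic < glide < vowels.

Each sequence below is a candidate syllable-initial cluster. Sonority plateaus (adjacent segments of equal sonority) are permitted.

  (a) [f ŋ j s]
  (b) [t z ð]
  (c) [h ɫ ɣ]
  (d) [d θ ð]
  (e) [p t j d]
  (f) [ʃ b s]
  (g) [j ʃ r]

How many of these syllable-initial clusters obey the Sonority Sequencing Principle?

2

(a) sonority 3-5-8-3: ill-formed.
(b) sonority 1-4-4: well-formed.
(c) sonority 3-6-4: ill-formed.
(d) sonority 2-3-4: well-formed.
(e) sonority 1-1-8-2: ill-formed.
(f) sonority 3-2-3: ill-formed.
(g) sonority 8-3-7: ill-formed.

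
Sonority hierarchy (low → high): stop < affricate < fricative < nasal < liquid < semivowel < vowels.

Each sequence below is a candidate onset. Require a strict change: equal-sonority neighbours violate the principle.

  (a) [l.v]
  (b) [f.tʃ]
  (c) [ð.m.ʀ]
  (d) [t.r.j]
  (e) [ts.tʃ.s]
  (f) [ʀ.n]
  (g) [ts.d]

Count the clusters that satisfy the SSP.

(a) sonority 5-3: ill-formed.
(b) sonority 3-2: ill-formed.
(c) sonority 3-4-5: well-formed.
(d) sonority 1-5-6: well-formed.
(e) sonority 2-2-3: ill-formed.
(f) sonority 5-4: ill-formed.
(g) sonority 2-1: ill-formed.

2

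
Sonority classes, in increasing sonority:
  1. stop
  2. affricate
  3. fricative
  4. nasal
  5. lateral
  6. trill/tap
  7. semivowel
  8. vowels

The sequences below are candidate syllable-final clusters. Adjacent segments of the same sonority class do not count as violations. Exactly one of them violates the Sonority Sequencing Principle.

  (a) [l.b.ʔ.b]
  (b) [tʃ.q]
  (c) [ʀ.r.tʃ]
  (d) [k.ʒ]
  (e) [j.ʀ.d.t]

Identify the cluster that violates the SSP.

d

(a) [l.b.ʔ.b]: profile 5-1-1-1 — obeys.
(b) [tʃ.q]: profile 2-1 — obeys.
(c) [ʀ.r.tʃ]: profile 6-6-2 — obeys.
(d) [k.ʒ]: profile 1-3 — violates.
(e) [j.ʀ.d.t]: profile 7-6-1-1 — obeys.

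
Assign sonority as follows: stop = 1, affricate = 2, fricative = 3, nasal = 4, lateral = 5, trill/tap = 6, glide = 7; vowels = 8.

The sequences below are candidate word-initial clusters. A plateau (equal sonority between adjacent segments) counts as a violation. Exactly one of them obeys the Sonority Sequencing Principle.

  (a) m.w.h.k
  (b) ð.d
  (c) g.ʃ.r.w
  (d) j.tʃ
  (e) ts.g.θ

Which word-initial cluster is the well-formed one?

c

(a) 4-7-3-1 → violates
(b) 3-1 → violates
(c) 1-3-6-7 → obeys
(d) 7-2 → violates
(e) 2-1-3 → violates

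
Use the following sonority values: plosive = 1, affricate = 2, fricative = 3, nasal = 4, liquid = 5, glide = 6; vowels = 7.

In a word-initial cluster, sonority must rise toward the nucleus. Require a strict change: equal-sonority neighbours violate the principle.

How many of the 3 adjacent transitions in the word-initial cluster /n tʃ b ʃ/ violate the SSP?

2

/n/ is a nasal (sonority 4).
/tʃ/ is an affricate (sonority 2).
/b/ is a plosive (sonority 1).
/ʃ/ is a fricative (sonority 3).
/n/→/tʃ/: 4→2 (does not rise) — violation.
/tʃ/→/b/: 2→1 (does not rise) — violation.
/b/→/ʃ/: 1→3 (rises) — ok.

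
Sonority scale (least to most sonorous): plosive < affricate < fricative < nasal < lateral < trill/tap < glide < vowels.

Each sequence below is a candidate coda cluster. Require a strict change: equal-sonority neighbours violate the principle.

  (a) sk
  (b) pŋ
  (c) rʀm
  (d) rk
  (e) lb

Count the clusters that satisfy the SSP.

(a) sk: profile 3-1 — obeys.
(b) pŋ: profile 1-4 — violates.
(c) rʀm: profile 6-6-4 — violates.
(d) rk: profile 6-1 — obeys.
(e) lb: profile 5-1 — obeys.

3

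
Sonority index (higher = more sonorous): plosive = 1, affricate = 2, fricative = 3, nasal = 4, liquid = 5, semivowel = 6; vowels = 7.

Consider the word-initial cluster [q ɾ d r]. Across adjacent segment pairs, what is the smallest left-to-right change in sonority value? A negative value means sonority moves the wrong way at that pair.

-4

/q/ — plosive, sonority 1.
/ɾ/ — liquid, sonority 5.
/d/ — plosive, sonority 1.
/r/ — liquid, sonority 5.
/q/→/ɾ/: change +4.
/ɾ/→/d/: change -4.
/d/→/r/: change +4.
Minimum = -4.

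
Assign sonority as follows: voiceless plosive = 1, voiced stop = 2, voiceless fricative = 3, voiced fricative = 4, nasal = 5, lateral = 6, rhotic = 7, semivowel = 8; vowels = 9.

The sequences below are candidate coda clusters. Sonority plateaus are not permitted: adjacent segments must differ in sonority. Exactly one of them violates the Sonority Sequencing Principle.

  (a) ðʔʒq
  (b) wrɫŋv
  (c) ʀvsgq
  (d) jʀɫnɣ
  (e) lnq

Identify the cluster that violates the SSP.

(a) sonority 4-1-4-1: ill-formed.
(b) sonority 8-7-6-5-4: well-formed.
(c) sonority 7-4-3-2-1: well-formed.
(d) sonority 8-7-6-5-4: well-formed.
(e) sonority 6-5-1: well-formed.

a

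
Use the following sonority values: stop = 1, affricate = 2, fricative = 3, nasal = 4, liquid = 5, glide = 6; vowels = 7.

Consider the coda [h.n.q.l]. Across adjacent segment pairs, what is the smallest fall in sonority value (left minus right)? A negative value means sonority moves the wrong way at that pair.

/h/ is a fricative (sonority 3).
/n/ is a nasal (sonority 4).
/q/ is a stop (sonority 1).
/l/ is a liquid (sonority 5).
/h/→/n/: change -1.
/n/→/q/: change +3.
/q/→/l/: change -4.
Minimum = -4.

-4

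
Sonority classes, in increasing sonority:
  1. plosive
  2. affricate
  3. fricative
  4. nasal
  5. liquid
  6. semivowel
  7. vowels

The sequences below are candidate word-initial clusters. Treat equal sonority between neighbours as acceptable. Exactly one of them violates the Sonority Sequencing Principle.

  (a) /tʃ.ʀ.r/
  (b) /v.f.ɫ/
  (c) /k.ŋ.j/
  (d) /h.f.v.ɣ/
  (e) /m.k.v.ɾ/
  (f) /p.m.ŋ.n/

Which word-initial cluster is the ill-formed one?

(a) /tʃ.ʀ.r/: profile 2-5-5 — obeys.
(b) /v.f.ɫ/: profile 3-3-5 — obeys.
(c) /k.ŋ.j/: profile 1-4-6 — obeys.
(d) /h.f.v.ɣ/: profile 3-3-3-3 — obeys.
(e) /m.k.v.ɾ/: profile 4-1-3-5 — violates.
(f) /p.m.ŋ.n/: profile 1-4-4-4 — obeys.

e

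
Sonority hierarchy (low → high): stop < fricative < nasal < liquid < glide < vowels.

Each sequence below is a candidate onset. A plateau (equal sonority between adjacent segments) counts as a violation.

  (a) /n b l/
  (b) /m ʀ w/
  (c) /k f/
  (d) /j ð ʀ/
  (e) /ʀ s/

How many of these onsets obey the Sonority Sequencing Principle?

2

(a) 3-1-4 → violates
(b) 3-4-5 → obeys
(c) 1-2 → obeys
(d) 5-2-4 → violates
(e) 4-2 → violates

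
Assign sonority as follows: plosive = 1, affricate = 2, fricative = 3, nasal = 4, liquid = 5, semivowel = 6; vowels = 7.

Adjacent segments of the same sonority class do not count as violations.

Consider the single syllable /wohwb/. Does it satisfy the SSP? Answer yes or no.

no

Onset: /w/ is a semivowel (sonority 6); then the nucleus /o/ (sonority 7).
Onset profile 6-7 — rises to the nucleus.
Coda: /h/ is a fricative (sonority 3), /w/ is a semivowel (sonority 6), /b/ is a plosive (sonority 1).
Coda profile 7-3-6-1 — does not fall throughout.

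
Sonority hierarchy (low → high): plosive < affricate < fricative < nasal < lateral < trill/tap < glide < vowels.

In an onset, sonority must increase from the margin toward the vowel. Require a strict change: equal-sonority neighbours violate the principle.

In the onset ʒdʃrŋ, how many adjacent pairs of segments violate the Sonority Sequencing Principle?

2

/ʒ/ is a fricative (sonority 3).
/d/ is a plosive (sonority 1).
/ʃ/ is a fricative (sonority 3).
/r/ is a trill/tap (sonority 6).
/ŋ/ is a nasal (sonority 4).
/ʒ/→/d/: 3→1 (does not rise) — violation.
/d/→/ʃ/: 1→3 (rises) — ok.
/ʃ/→/r/: 3→6 (rises) — ok.
/r/→/ŋ/: 6→4 (does not rise) — violation.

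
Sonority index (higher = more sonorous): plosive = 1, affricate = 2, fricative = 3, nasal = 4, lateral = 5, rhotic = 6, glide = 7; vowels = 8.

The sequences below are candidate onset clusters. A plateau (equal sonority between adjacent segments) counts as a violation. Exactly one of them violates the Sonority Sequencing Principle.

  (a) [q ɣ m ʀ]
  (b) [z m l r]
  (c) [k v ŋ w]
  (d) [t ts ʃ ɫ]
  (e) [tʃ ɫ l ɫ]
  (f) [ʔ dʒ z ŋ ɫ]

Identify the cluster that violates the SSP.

e

(a) 1-3-4-6 → obeys
(b) 3-4-5-6 → obeys
(c) 1-3-4-7 → obeys
(d) 1-2-3-5 → obeys
(e) 2-5-5-5 → violates
(f) 1-2-3-4-5 → obeys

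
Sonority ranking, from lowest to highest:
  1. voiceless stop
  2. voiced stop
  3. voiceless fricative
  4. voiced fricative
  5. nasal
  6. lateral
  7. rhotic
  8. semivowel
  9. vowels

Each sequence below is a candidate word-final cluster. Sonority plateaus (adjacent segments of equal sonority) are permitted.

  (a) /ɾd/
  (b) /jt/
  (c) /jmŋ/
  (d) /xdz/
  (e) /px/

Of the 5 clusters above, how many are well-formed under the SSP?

(a) sonority 7-2: well-formed.
(b) sonority 8-1: well-formed.
(c) sonority 8-5-5: well-formed.
(d) sonority 3-2-4: ill-formed.
(e) sonority 1-3: ill-formed.

3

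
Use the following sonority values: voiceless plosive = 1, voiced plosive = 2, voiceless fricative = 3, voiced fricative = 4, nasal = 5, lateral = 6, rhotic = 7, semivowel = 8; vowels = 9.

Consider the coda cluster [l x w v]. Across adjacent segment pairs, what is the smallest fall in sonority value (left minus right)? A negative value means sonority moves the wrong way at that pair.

-5

/l/ — lateral, sonority 6.
/x/ — voiceless fricative, sonority 3.
/w/ — semivowel, sonority 8.
/v/ — voiced fricative, sonority 4.
/l/→/x/: change +3.
/x/→/w/: change -5.
/w/→/v/: change +4.
Minimum = -5.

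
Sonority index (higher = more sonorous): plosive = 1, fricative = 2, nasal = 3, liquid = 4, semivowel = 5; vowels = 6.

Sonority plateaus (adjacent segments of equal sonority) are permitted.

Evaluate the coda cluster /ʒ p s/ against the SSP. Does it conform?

no

/ʒ/ — fricative, sonority 2.
/p/ — plosive, sonority 1.
/s/ — fricative, sonority 2.
The profile is 2-1-2. Between /p/ (1) and /s/ (2) sonority does not fall, so the cluster violates the SSP.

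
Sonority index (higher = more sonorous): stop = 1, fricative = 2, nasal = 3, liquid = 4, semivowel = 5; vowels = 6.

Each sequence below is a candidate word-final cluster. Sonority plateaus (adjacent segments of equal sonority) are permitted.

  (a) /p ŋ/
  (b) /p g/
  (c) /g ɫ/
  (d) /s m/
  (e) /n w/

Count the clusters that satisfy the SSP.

1

(a) 1-3 → violates
(b) 1-1 → obeys
(c) 1-4 → violates
(d) 2-3 → violates
(e) 3-5 → violates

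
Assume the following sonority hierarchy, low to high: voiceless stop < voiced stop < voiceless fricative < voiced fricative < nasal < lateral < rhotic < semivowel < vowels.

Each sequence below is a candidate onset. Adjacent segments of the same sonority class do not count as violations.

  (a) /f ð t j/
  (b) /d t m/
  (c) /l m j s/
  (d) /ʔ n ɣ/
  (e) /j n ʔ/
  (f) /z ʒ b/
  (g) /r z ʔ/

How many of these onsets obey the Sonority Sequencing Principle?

0

(a) /f ð t j/: profile 3-4-1-8 — violates.
(b) /d t m/: profile 2-1-5 — violates.
(c) /l m j s/: profile 6-5-8-3 — violates.
(d) /ʔ n ɣ/: profile 1-5-4 — violates.
(e) /j n ʔ/: profile 8-5-1 — violates.
(f) /z ʒ b/: profile 4-4-2 — violates.
(g) /r z ʔ/: profile 7-4-1 — violates.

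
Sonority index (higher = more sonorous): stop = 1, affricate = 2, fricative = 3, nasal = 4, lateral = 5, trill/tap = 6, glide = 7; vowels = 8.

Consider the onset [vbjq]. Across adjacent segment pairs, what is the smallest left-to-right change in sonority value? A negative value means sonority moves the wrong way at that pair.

-6

/v/: fricative = 3.
/b/: stop = 1.
/j/: glide = 7.
/q/: stop = 1.
/v/→/b/: change -2.
/b/→/j/: change +6.
/j/→/q/: change -6.
Minimum = -6.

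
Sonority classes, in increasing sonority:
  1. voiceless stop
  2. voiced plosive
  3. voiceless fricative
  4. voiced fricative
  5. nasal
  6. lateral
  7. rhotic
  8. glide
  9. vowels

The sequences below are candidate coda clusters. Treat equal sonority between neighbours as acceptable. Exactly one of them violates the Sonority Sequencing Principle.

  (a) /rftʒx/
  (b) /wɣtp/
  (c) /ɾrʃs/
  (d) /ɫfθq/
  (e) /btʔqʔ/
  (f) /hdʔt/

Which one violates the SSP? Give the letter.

(a) sonority 7-3-1-4-3: ill-formed.
(b) sonority 8-4-1-1: well-formed.
(c) sonority 7-7-3-3: well-formed.
(d) sonority 6-3-3-1: well-formed.
(e) sonority 2-1-1-1-1: well-formed.
(f) sonority 3-2-1-1: well-formed.

a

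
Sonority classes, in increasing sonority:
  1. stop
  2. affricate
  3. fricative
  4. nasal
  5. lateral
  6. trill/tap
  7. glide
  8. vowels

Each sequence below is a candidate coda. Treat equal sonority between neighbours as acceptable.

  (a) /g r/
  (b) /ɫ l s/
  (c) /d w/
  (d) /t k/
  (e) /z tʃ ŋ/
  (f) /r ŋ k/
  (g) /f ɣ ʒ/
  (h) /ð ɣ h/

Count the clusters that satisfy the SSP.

5

(a) 1-6 → violates
(b) 5-5-3 → obeys
(c) 1-7 → violates
(d) 1-1 → obeys
(e) 3-2-4 → violates
(f) 6-4-1 → obeys
(g) 3-3-3 → obeys
(h) 3-3-3 → obeys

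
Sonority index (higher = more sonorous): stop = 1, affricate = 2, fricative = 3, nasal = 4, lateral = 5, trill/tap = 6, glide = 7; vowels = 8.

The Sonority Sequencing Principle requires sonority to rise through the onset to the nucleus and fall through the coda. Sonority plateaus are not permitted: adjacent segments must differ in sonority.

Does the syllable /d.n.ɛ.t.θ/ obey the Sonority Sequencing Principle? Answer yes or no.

Onset: /d/ is a stop (sonority 1), /n/ is a nasal (sonority 4); then the nucleus /ɛ/ (sonority 8).
Onset profile 1-4-8 — rises to the nucleus.
Coda: /t/ is a stop (sonority 1), /θ/ is a fricative (sonority 3).
Coda profile 8-1-3 — does not strictly fall throughout.

no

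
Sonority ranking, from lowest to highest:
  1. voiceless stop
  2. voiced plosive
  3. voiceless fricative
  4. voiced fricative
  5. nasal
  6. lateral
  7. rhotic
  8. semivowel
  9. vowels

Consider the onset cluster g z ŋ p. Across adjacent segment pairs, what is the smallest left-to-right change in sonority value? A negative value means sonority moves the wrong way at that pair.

-4

/g/ is a voiced plosive (sonority 2).
/z/ is a voiced fricative (sonority 4).
/ŋ/ is a nasal (sonority 5).
/p/ is a voiceless stop (sonority 1).
/g/→/z/: change +2.
/z/→/ŋ/: change +1.
/ŋ/→/p/: change -4.
Minimum = -4.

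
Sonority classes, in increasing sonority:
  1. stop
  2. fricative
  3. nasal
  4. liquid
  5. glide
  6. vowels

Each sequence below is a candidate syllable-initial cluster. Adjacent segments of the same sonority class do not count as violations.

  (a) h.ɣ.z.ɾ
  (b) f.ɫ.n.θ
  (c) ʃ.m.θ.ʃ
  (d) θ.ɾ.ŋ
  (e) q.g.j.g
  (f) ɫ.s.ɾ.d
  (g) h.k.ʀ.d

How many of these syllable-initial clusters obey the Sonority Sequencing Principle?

1

(a) h.ɣ.z.ɾ: profile 2-2-2-4 — obeys.
(b) f.ɫ.n.θ: profile 2-4-3-2 — violates.
(c) ʃ.m.θ.ʃ: profile 2-3-2-2 — violates.
(d) θ.ɾ.ŋ: profile 2-4-3 — violates.
(e) q.g.j.g: profile 1-1-5-1 — violates.
(f) ɫ.s.ɾ.d: profile 4-2-4-1 — violates.
(g) h.k.ʀ.d: profile 2-1-4-1 — violates.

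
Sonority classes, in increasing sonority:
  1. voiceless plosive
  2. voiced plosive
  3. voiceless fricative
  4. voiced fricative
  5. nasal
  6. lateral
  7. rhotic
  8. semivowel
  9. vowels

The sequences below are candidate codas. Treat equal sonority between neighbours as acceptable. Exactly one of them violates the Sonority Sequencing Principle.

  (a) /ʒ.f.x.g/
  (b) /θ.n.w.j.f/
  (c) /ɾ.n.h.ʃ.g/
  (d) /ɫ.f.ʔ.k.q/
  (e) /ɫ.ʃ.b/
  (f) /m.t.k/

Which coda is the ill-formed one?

b

(a) /ʒ.f.x.g/: profile 4-3-3-2 — obeys.
(b) /θ.n.w.j.f/: profile 3-5-8-8-3 — violates.
(c) /ɾ.n.h.ʃ.g/: profile 7-5-3-3-2 — obeys.
(d) /ɫ.f.ʔ.k.q/: profile 6-3-1-1-1 — obeys.
(e) /ɫ.ʃ.b/: profile 6-3-2 — obeys.
(f) /m.t.k/: profile 5-1-1 — obeys.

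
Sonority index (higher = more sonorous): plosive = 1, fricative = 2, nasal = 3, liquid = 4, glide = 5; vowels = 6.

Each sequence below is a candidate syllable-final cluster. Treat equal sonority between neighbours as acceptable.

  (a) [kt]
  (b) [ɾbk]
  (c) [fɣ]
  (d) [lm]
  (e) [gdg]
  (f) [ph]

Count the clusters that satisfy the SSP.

5

(a) [kt]: profile 1-1 — obeys.
(b) [ɾbk]: profile 4-1-1 — obeys.
(c) [fɣ]: profile 2-2 — obeys.
(d) [lm]: profile 4-3 — obeys.
(e) [gdg]: profile 1-1-1 — obeys.
(f) [ph]: profile 1-2 — violates.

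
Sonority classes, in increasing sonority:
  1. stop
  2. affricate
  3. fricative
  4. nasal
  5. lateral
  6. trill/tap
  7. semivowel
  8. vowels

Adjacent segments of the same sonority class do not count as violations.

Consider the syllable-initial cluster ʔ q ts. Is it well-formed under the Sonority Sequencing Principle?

/ʔ/ — stop, sonority 1.
/q/ — stop, sonority 1.
/ts/ — affricate, sonority 2.
The profile 1-1-2 is non-decreasing (plateaus allowed), so the syllable-initial cluster satisfies the SSP.

yes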